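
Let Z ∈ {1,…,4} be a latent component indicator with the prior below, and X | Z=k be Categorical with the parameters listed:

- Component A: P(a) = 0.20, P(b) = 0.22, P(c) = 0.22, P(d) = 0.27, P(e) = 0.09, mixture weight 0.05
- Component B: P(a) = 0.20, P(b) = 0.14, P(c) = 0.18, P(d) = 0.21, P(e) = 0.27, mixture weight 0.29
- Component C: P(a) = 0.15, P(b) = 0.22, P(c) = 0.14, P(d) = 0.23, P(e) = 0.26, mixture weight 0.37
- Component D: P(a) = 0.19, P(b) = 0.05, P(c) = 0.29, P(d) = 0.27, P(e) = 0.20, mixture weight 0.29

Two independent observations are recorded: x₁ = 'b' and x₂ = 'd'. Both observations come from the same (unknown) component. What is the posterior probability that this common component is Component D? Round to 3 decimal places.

By Bayes' theorem, P(k | x) = π_k f_k(x) / Σ_j π_j f_j(x).
Since both observations come from the same component, the likelihood for component k is f_k(x₁)·f_k(x₂).
  p_A = [P(b | comp) = 0.22] × [0.27] = 0.0594
  p_B = [P(b | comp) = 0.14] × [0.21] = 0.0294
  p_C = [P(b | comp) = 0.22] × [0.23] = 0.0506
  p_D = [P(b | comp) = 0.05] × [0.27] = 0.0135
Prior × likelihood for each component:
  π_A·p_A = 0.05 × 0.0594 = 0.00297
  π_B·p_B = 0.29 × 0.0294 = 0.008526
  π_C·p_C = 0.37 × 0.0506 = 0.018722
  π_D·p_D = 0.29 × 0.0135 = 0.003915
Denominator: 0.00297 + 0.008526 + 0.018722 + 0.003915 = 0.034133
Responsibility of Component D: 0.003915 / 0.034133 ≈ 0.115

0.115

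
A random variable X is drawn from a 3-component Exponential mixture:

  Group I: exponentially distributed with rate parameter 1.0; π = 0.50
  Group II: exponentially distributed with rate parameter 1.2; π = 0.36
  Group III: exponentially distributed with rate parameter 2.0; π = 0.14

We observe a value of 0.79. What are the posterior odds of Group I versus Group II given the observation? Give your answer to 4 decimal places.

Only the two components matter; the odds are (w_i f_i(x)) / (w_j f_j(x)).
Evaluate each component's likelihood at the observed value:
  f_I = 1.0·e^(−1.0·0.79) = 1.0·e^(−0.7900) = 0.453845
  f_II = 1.2·e^(−1.2·0.79) = 1.2·e^(−0.9480) = 0.465018
  f_III = 2.0·e^(−2.0·0.79) = 2.0·e^(−1.5800) = 0.41195
0.226922 / 0.167407 ≈ 1.3555

1.3555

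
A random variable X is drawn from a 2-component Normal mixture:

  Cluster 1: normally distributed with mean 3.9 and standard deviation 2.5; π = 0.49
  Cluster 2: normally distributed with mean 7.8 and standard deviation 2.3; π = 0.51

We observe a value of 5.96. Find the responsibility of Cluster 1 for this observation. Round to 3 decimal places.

0.464

By Bayes' theorem, P(k | x) = P(Z=k) f_k(x) / Σ_j P(Z=j) f_j(x).
Normal densities:
  L_1 = 0.11364
  L_2 = 0.125953
Weight by the priors:
  P(Z=1)·L_1 = 0.49 × 0.11364 = 0.0556837
  P(Z=2)·L_2 = 0.51 × 0.125953 = 0.064236
Denominator: 0.0556837 + 0.064236 = 0.11992
P(Cluster 1 | the observation) = 0.0556837 / 0.11992 ≈ 0.464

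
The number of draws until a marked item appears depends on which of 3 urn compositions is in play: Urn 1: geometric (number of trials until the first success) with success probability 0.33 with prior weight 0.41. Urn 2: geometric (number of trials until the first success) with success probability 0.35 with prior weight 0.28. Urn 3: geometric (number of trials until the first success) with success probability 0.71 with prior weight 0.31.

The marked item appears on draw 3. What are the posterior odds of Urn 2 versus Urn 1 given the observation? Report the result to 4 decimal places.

The posterior odds equal the prior odds times the likelihood ratio: (π_i/π_j)·(f_i(x)/f_j(x)).
Evaluate each component's likelihood at the observed value:
  f_1 = 0.33·(1−0.33)^2 = 0.33·0.4489 = 0.148137
  f_2 = 0.35·(1−0.35)^2 = 0.35·0.4225 = 0.147875
  f_3 = 0.71·(1−0.71)^2 = 0.71·0.0841 = 0.059711
0.041405 / 0.0607362 ≈ 0.6817

0.6817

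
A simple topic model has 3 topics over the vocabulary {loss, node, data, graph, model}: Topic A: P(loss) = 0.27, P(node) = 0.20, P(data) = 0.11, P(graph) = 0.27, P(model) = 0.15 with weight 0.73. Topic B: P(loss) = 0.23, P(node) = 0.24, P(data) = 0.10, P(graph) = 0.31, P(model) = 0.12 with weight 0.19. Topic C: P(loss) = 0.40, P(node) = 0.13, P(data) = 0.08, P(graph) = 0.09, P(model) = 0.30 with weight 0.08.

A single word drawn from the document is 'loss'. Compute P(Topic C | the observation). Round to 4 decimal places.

0.1173

P(component k | x) = π_k·f_k(x) / marginal(x), where marginal(x) = Σ_j π_j·f_j(x).
Evaluate each component's likelihood at the observed value:
  L_A = 0.27
  L_B = 0.23
  L_C = 0.4
Weight by the priors:
  π_A·L_A = 0.73 × 0.27 = 0.1971
  π_B·L_B = 0.19 × 0.23 = 0.0437
  π_C·L_C = 0.08 × 0.4 = 0.032
Marginal: 0.1971 + 0.0437 + 0.032 = 0.2728
P(Topic C | data) = 0.032 / 0.2728 ≈ 0.1173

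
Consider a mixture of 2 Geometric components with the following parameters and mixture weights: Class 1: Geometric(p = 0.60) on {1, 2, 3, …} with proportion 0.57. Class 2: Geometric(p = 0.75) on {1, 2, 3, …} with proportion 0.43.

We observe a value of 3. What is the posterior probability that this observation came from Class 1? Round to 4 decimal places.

0.7308

Posterior ∝ prior × likelihood, so P(k | x) ∝ π_k f_k(x); normalise over all components.
Component likelihoods at x = 3:
  p_1 = 0.60·(1−0.60)^2 = 0.60·0.16 = 0.096
  p_2 = 0.75·(1−0.75)^2 = 0.75·0.0625 = 0.046875
Multiply by the mixture weights:
  π_1·p_1 = 0.57 × 0.096 = 0.05472
  π_2·p_2 = 0.43 × 0.046875 = 0.0201563
Evidence: 0.05472 + 0.0201563 = 0.0748763
P(Class 1 | 3) = 0.05472 / 0.0748763 ≈ 0.7308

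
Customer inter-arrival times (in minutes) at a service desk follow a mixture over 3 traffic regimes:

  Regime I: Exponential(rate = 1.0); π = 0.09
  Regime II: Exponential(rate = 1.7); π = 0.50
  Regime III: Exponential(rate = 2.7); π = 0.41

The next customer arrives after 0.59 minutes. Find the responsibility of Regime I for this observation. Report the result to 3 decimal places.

0.085

P(component k | x) = π_k·f_k(x) / marginal(x), where marginal(x) = Σ_j π_j·f_j(x).
Exponential densities:
  f_I = 1.0·e^(−1.0·0.59) = 1.0·e^(−0.5900) = 0.554327
  f_II = 1.7·e^(−1.7·0.59) = 1.7·e^(−1.0030) = 0.623522
  f_III = 2.7·e^(−2.7·0.59) = 2.7·e^(−1.5930) = 0.54895
Multiply by the mixture weights:
  π_I·f_I = 0.09 × 0.554327 = 0.0498895
  π_II·f_II = 0.50 × 0.623522 = 0.311761
  π_III·f_III = 0.41 × 0.54895 = 0.225069
Normaliser: 0.0498895 + 0.311761 + 0.225069 = 0.58672
P(Regime I | 0.59 minutes) = 0.0498895 / 0.58672 ≈ 0.085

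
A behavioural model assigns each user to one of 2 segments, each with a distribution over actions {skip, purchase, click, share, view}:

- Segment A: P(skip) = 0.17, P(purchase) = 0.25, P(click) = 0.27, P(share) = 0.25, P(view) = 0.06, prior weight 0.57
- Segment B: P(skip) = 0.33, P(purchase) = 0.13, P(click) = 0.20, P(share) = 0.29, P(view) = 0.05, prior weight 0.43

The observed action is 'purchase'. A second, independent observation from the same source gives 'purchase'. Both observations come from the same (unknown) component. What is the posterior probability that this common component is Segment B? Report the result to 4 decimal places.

0.1694

The responsibility of component k is w_k f_k(x) divided by Σ_j w_j f_j(x).
Since both observations come from the same component, the likelihood for component k is f_k(x₁)·f_k(x₂).
  f_A = [0.25] × [0.25] = 0.0625
  f_B = [0.13] × [0.13] = 0.0169
Prior × likelihood for each component:
  w_A·f_A = 0.57 × 0.0625 = 0.035625
  w_B·f_B = 0.43 × 0.0169 = 0.007267
Normaliser: 0.035625 + 0.007267 = 0.042892
So the posterior for Segment B is 0.007267 / 0.042892 ≈ 0.1694.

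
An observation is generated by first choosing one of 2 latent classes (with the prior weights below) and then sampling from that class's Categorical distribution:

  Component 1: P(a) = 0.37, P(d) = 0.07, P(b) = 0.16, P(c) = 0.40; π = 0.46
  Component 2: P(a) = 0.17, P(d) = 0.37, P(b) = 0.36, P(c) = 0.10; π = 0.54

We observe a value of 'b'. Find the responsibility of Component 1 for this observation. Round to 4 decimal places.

0.2746

By Bayes' theorem, P(k | x) = P(Z=k) f_k(x) / Σ_j P(Z=j) f_j(x).
Evaluate each component's likelihood at the observed value:
  L_1 = 0.16
  L_2 = 0.36
Multiply by the mixture weights:
  P(Z=1)·L_1 = 0.46 × 0.16 = 0.0736
  P(Z=2)·L_2 = 0.54 × 0.36 = 0.1944
Evidence: 0.0736 + 0.1944 = 0.268
Responsibility of Component 1: 0.0736 / 0.268 ≈ 0.2746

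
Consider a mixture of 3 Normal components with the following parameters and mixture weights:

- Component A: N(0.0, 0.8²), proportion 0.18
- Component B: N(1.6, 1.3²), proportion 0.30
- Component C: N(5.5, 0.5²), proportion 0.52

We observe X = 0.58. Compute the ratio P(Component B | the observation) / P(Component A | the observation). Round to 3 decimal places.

0.981

Since P(k|x) ∝ π_k f_k(x), the posterior odds are π_i f_i(x) / (π_j f_j(x)).
Normal densities:
  L_A = 0.383426
  L_B = 0.225573
  L_C = 7.52538e-22
Odds = (0.30/0.18) × (0.225573/0.383426) = 1.66667 × 0.588307 ≈ 0.981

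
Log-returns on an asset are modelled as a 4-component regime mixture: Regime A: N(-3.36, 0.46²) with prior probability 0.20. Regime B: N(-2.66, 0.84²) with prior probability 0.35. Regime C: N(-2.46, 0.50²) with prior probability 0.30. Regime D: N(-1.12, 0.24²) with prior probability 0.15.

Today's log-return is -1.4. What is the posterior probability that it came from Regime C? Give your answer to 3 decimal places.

By Bayes' theorem, P(k | x) = π_k f_k(x) / Σ_j π_j f_j(x).
Component likelihoods at x = -1.4:
  f_A = 9.90472e-05
  f_B = 0.154188
  f_C = 0.0843322
  f_D = 0.841661
Weight by the priors:
  π_A·f_A = 0.20 × 9.90472e-05 = 1.98094e-05
  π_B·f_B = 0.35 × 0.154188 = 0.0539657
  π_C·f_C = 0.30 × 0.0843322 = 0.0252997
  π_D·f_D = 0.15 × 0.841661 = 0.126249
Denominator: 1.98094e-05 + 0.0539657 + 0.0252997 + 0.126249 = 0.205534
Responsibility of Regime C: 0.0252997 / 0.205534 ≈ 0.123

0.123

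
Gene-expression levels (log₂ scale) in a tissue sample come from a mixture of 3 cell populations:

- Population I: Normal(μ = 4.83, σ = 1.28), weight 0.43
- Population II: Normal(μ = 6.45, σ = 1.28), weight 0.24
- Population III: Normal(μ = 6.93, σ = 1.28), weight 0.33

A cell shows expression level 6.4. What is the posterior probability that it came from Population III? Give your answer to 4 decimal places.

Apply Bayes' rule: the posterior for each component is proportional to its prior times its likelihood at x.
Component likelihoods at x = 6.4:
  p_I = (1/(1.28·√(2π)))·exp(−(6.4−4.83)²/(2·1.28²)) = 0.311674·exp(-0.75223) = 0.146897
  p_II = (1/(1.28·√(2π)))·exp(−(6.4−6.45)²/(2·1.28²)) = 0.311674·exp(-0.00076) = 0.311436
  p_III = (1/(1.28·√(2π)))·exp(−(6.4−6.93)²/(2·1.28²)) = 0.311674·exp(-0.08572) = 0.286069
Multiply by the mixture weights:
  π_I·p_I = 0.43 × 0.146897 = 0.0631655
  π_II·p_II = 0.24 × 0.311436 = 0.0747446
  π_III·p_III = 0.33 × 0.286069 = 0.0944027
Marginal: 0.0631655 + 0.0747446 + 0.0944027 = 0.232313
P(Population III | data) ≈ 0.4064

0.4064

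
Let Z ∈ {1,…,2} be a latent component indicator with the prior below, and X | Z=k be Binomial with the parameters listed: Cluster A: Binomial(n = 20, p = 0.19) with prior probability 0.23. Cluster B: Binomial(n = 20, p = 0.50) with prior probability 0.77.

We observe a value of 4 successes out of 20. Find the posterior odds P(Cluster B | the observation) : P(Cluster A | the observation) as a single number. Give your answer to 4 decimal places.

Since P(k|x) ∝ w_k f_k(x), the posterior odds are w_i f_i(x) / (w_j f_j(x)).
Evaluate each component's likelihood at the observed value:
  f_A = 0.216805
  f_B = 0.00462055
Posterior odds = (w_B·f_B) / (w_A·f_A) = (0.77·0.00462055) / (0.23·0.216805) = 0.00355783 / 0.0498651 ≈ 0.0713

0.0713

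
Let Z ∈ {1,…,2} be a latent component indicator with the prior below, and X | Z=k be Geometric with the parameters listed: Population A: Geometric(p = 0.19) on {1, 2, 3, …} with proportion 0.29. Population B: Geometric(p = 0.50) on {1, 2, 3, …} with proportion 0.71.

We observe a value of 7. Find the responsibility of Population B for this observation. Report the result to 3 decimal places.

0.263

The responsibility of component k is w_k f_k(x) divided by Σ_j w_j f_j(x).
Component likelihoods at x = 7:
  f_A = 0.0536616
  f_B = 0.0078125
Weight by the priors:
  w_A·f_A = 0.29 × 0.0536616 = 0.0155619
  w_B·f_B = 0.71 × 0.0078125 = 0.00554687
Denominator: 0.0155619 + 0.00554687 = 0.0211087
P(Population B | 7) = 0.00554687 / 0.0211087 ≈ 0.263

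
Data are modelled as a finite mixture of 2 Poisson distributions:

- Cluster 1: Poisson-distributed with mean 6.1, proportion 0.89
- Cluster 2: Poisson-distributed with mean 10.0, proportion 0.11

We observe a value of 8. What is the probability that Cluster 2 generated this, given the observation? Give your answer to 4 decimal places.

Apply Bayes' rule: the posterior for each component is proportional to its prior times its likelihood at x.
Component likelihoods at x = 8:
  p_1 = 0.10664
  p_2 = 0.112599
Unnormalised posteriors:
  P(Z=1)·p_1 = 0.89 × 0.10664 = 0.09491
  P(Z=2)·p_2 = 0.11 × 0.112599 = 0.0123859
Normaliser: 0.09491 + 0.0123859 = 0.107296
P(Cluster 2 | data) ≈ 0.1154

0.1154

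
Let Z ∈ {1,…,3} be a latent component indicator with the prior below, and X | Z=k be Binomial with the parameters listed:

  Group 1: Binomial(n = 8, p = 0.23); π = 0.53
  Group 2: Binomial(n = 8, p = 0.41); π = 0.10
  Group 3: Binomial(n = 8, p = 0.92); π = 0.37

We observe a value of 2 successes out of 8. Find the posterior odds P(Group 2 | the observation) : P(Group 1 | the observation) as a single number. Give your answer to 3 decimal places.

The posterior odds equal the prior odds times the likelihood ratio: (P(Z=i)/P(Z=j))·(f_i(x)/f_j(x)).
Binomial probabilities:
  L_1 = 0.308715
  L_2 = 0.198535
  L_3 = 6.2126e-06
Posterior odds = (P(Z=2)·L_2) / (P(Z=1)·L_1) = (0.10·0.198535) / (0.53·0.308715) = 0.0198535 / 0.163619 ≈ 0.121

0.121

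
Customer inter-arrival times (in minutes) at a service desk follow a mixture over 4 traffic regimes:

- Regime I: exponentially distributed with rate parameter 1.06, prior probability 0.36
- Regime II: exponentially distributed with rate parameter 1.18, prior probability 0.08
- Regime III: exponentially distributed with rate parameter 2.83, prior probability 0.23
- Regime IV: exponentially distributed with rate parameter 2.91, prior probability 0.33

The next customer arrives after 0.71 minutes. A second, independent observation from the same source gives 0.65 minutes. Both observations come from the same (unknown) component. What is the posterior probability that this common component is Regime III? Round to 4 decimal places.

0.1863

By Bayes' theorem, P(k | x) = P(Z=k) f_k(x) / Σ_j P(Z=j) f_j(x).
Since both observations come from the same component, the likelihood for component k is f_k(x₁)·f_k(x₂).
  L_I = [0.499408] × [0.532203] = 0.265786
  L_II = [0.51054] × [0.547997] = 0.279775
  L_III = [0.379453] × [0.449678] = 0.170632
  L_IV = [0.368636] × [0.43896] = 0.161816
Weight by the priors:
  P(Z=I)·L_I = 0.36 × 0.265786 = 0.0956831
  P(Z=II)·L_II = 0.08 × 0.279775 = 0.022382
  P(Z=III)·L_III = 0.23 × 0.170632 = 0.0392453
  P(Z=IV)·L_IV = 0.33 × 0.161816 = 0.0533994
Marginal: 0.0956831 + 0.022382 + 0.0392453 + 0.0533994 = 0.21071
P(Regime III | x₁,x₂) = 0.0392453 / 0.21071 ≈ 0.1863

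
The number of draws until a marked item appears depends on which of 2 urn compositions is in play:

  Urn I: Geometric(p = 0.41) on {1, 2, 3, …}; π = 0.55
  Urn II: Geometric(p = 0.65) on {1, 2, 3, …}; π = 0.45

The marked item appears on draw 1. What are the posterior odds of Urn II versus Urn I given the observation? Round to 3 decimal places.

Only the two components matter; the odds are (w_i f_i(x)) / (w_j f_j(x)).
Evaluate each component's likelihood at the observed value:
  p_I = 0.41
  p_II = 0.65
0.2925 / 0.2255 ≈ 1.297

1.297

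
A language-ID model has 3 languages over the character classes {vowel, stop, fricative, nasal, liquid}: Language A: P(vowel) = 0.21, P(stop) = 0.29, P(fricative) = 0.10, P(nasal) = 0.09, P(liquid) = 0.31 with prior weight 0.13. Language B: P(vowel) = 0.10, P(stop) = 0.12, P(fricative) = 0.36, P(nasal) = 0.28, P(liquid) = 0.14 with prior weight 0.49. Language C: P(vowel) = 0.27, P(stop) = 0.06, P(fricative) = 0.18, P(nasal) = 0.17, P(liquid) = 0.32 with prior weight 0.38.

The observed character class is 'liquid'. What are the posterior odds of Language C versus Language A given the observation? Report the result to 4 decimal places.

The posterior odds equal the prior odds times the likelihood ratio: (π_i/π_j)·(f_i(x)/f_j(x)).
Categorical probabilities:
  p_A = 0.31
  p_B = 0.14
  p_C = 0.32
0.1216 / 0.0403 ≈ 3.0174

3.0174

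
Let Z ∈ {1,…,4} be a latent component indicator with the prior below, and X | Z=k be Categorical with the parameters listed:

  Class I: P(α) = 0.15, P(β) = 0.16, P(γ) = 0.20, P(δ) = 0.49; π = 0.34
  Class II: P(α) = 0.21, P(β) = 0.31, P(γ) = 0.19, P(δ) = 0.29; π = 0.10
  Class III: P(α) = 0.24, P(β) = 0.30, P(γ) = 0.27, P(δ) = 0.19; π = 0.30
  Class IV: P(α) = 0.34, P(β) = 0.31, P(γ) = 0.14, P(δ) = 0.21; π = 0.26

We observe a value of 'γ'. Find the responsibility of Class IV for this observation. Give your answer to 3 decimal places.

P(component k | x) = π_k·f_k(x) / marginal(x), where marginal(x) = Σ_j π_j·f_j(x).
Component likelihoods at x = 'γ':
  p_I = 0.2
  p_II = 0.19
  p_III = 0.27
  p_IV = 0.14
Multiply by the mixture weights:
  π_I·p_I = 0.34 × 0.2 = 0.068
  π_II·p_II = 0.10 × 0.19 = 0.019
  π_III·p_III = 0.30 × 0.27 = 0.081
  π_IV·p_IV = 0.26 × 0.14 = 0.0364
Sum: 0.068 + 0.019 + 0.081 + 0.0364 = 0.2044
So the posterior for Class IV is 0.0364 / 0.2044 ≈ 0.178.

0.178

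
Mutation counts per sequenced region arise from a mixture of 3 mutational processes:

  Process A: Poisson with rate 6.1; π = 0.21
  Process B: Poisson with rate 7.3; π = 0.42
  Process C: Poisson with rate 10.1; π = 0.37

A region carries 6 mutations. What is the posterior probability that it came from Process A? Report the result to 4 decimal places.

By Bayes' theorem, P(k | x) = π_k f_k(x) / Σ_j π_j f_j(x).
Poisson probabilities:
  L_A = e^(−6.1)·6.1^6/6! = 0.160491
  L_B = e^(−7.3)·7.3^6/6! = 0.141989
  L_C = e^(−10.1)·10.1^6/6! = 0.060565
Prior × likelihood for each component:
  π_A·L_A = 0.21 × 0.160491 = 0.0337031
  π_B·L_B = 0.42 × 0.141989 = 0.0596354
  π_C·L_C = 0.37 × 0.060565 = 0.022409
Marginal: 0.0337031 + 0.0596354 + 0.022409 = 0.115748
P(Process A | x) = 0.0337031 / 0.115748 ≈ 0.2912

0.2912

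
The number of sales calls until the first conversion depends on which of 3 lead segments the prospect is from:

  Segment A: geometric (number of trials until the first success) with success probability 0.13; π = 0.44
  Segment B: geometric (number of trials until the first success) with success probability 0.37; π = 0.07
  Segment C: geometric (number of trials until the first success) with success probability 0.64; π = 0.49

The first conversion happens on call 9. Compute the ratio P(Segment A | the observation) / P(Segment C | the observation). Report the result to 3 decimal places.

212.204

Posterior odds = (w_i f_i(x)) / (w_j f_j(x)); the normalising sum cancels.
Geometric probabilities:
  L_A = 0.13·(1−0.13)^8 = 0.13·0.328212 = 0.0426675
  L_B = 0.37·(1−0.37)^8 = 0.37·0.0248156 = 0.00918176
  L_C = 0.64·(1−0.64)^8 = 0.64·0.000282111 = 0.000180551
Posterior odds = (w_A·L_A) / (w_C·L_C) = (0.44·0.0426675) / (0.49·0.000180551) = 0.0187737 / 8.847e-05 ≈ 212.204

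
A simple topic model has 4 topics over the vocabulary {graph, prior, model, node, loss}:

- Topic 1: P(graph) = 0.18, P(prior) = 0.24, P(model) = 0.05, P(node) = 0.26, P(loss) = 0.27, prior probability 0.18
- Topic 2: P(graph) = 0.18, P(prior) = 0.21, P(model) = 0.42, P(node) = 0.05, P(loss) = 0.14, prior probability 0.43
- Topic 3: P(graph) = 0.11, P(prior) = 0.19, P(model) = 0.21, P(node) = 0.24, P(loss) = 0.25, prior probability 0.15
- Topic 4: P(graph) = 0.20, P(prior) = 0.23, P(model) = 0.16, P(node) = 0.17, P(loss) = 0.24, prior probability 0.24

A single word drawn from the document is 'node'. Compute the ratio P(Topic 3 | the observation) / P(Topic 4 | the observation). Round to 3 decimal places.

Posterior odds = (P(Z=i) f_i(x)) / (P(Z=j) f_j(x)); the normalising sum cancels.
Evaluate each component's likelihood at the observed value:
  p_1 = 0.26
  p_2 = 0.05
  p_3 = 0.24
  p_4 = 0.17
0.036 / 0.0408 ≈ 0.882

0.882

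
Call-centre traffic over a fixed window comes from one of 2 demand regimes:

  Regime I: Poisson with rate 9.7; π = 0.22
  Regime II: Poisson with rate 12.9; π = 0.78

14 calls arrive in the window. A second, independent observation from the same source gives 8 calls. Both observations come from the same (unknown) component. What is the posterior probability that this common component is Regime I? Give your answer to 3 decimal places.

0.243

The responsibility of component k is P(Z=k) f_k(x) divided by Σ_j P(Z=j) f_j(x).
Since both observations come from the same component, the likelihood for component k is f_k(x₁)·f_k(x₂).
  f_I = [e^(−9.7)·9.7^14/14! = 0.0458923] × [0.119123] = 0.00546684
  f_II = [e^(−12.9)·12.9^14/14! = 0.101263] × [0.0475115] = 0.00481113
Unnormalised posteriors:
  P(Z=I)·f_I = 0.22 × 0.00546684 = 0.0012027
  P(Z=II)·f_II = 0.78 × 0.00481113 = 0.00375268
Marginal: 0.0012027 + 0.00375268 = 0.00495539
So the posterior for Regime I is 0.0012027 / 0.00495539 ≈ 0.243.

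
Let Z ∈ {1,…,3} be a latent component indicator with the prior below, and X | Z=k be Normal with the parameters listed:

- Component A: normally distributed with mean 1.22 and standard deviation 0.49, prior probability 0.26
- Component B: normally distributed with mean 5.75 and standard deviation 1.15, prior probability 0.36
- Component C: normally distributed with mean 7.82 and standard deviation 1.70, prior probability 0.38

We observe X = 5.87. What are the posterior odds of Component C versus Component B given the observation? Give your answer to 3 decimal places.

Only the two components matter; the odds are (w_i f_i(x)) / (w_j f_j(x)).
Normal densities:
  f_A = (1/(0.49·√(2π)))·exp(−(5.87−1.22)²/(2·0.49²)) = 0.814168·exp(-45.02811) = 2.26596e-20
  f_B = (1/(1.15·√(2π)))·exp(−(5.87−5.75)²/(2·1.15²)) = 0.346906·exp(-0.00544) = 0.345023
  f_C = (1/(1.70·√(2π)))·exp(−(5.87−7.82)²/(2·1.70²)) = 0.234672·exp(-0.65787) = 0.121549
Posterior odds = (w_C·f_C) / (w_B·f_B) = (0.38·0.121549) / (0.36·0.345023) = 0.0461886 / 0.124208 ≈ 0.372

0.372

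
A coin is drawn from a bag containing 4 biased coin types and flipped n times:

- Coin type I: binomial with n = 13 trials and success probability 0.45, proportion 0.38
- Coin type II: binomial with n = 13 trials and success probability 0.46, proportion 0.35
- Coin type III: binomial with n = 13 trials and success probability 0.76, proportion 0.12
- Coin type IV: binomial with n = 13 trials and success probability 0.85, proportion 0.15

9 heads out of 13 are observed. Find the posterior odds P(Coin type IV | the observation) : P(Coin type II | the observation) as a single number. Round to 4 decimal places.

0.6409

Since P(k|x) ∝ w_k f_k(x), the posterior odds are w_i f_i(x) / (w_j f_j(x)).
Evaluate each component's likelihood at the observed value:
  L_I = 0.0495073
  L_II = 0.0560663
  L_III = 0.200666
  L_IV = 0.0838381
Posterior odds = (w_IV·L_IV) / (w_II·L_II) = (0.15·0.0838381) / (0.35·0.0560663) = 0.0125757 / 0.0196232 ≈ 0.6409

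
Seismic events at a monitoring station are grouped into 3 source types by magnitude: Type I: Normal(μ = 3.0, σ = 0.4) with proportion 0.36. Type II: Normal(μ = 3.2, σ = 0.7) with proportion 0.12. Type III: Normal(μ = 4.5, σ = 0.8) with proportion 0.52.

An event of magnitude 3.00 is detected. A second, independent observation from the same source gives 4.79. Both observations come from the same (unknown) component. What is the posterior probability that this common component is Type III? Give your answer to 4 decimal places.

0.8798

Posterior ∝ prior × likelihood, so P(k | x) ∝ w_k f_k(x); normalise over all components.
Since both observations come from the same component, the likelihood for component k is f_k(x₁)·f_k(x₂).
  p_I = [(1/(0.4·√(2π)))·exp(−(3.00−3.0)²/(2·0.4²)) = 0.997356·exp(-0.00000) = 0.997356] × [4.47034e-05] = 4.45852e-05
  p_II = [(1/(0.7·√(2π)))·exp(−(3.00−3.2)²/(2·0.7²)) = 0.569918·exp(-0.04082) = 0.547124] × [0.0431982] = 0.0236347
  p_III = [(1/(0.8·√(2π)))·exp(−(3.00−4.5)²/(2·0.8²)) = 0.498678·exp(-1.75781) = 0.0859828] × [0.466966] = 0.0401511
Unnormalised posteriors:
  w_I·p_I = 0.36 × 4.45852e-05 = 1.60507e-05
  w_II·p_II = 0.12 × 0.0236347 = 0.00283617
  w_III·p_III = 0.52 × 0.0401511 = 0.0208786
Denominator: 1.60507e-05 + 0.00283617 + 0.0208786 = 0.0237308
So the posterior for Type III is 0.0208786 / 0.0237308 ≈ 0.8798.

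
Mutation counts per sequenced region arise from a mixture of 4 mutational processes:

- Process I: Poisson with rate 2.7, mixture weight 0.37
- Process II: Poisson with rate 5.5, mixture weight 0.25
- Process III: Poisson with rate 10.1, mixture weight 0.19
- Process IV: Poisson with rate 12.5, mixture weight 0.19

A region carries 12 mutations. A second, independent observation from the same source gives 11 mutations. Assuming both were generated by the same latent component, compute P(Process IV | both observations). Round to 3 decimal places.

0.523

Posterior ∝ prior × likelihood, so P(k | x) ∝ π_k f_k(x); normalise over all components.
Since both observations come from the same component, the likelihood for component k is f_k(x₁)·f_k(x₂).
  p_I = [2.10588e-05] × [9.35946e-05] = 1.97099e-09
  p_II = [0.00653726] × [0.0142631] = 9.32416e-05
  p_III = [0.0966374] × [0.114817] = 0.0110956
  p_IV = [0.113215] × [0.108686] = 0.0123048
Weight by the priors:
  π_I·p_I = 0.37 × 1.97099e-09 = 7.29265e-10
  π_II·p_II = 0.25 × 9.32416e-05 = 2.33104e-05
  π_III·p_III = 0.19 × 0.0110956 = 0.00210816
  π_IV·p_IV = 0.19 × 0.0123048 = 0.00233792
Marginal: 7.29265e-10 + 2.33104e-05 + 0.00210816 + 0.00233792 = 0.00446939
So the posterior for Process IV is 0.00233792 / 0.00446939 ≈ 0.523.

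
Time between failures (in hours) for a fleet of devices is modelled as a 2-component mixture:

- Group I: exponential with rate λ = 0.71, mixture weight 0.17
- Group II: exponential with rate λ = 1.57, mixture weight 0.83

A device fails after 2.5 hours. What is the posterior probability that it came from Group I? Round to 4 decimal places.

Posterior ∝ prior × likelihood, so P(k | x) ∝ π_k f_k(x); normalise over all components.
Evaluate each component's likelihood at the observed value:
  L_I = 0.120333
  L_II = 0.0309952
Weight by the priors:
  π_I·L_I = 0.17 × 0.120333 = 0.0204567
  π_II·L_II = 0.83 × 0.0309952 = 0.025726
Sum: 0.0204567 + 0.025726 = 0.0461826
P(Group I | the observation) = 0.0204567 / 0.0461826 ≈ 0.4430

0.4430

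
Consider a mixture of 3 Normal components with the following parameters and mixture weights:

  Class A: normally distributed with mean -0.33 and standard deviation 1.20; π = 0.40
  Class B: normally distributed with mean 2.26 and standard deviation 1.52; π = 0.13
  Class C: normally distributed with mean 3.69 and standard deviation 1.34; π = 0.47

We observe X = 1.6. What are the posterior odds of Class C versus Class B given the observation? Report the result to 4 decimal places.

The posterior odds equal the prior odds times the likelihood ratio: (P(Z=i)/P(Z=j))·(f_i(x)/f_j(x)).
Normal densities:
  L_A = 0.0912066
  L_B = 0.23885
  L_C = 0.0882182
0.0414625 / 0.0310505 ≈ 1.3353

1.3353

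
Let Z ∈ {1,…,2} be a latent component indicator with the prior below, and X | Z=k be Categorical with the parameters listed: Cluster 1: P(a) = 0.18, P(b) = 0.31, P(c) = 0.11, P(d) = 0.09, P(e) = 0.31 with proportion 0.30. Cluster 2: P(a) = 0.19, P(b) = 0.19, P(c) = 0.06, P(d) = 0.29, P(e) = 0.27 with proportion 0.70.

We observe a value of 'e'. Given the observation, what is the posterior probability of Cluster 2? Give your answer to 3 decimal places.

Posterior ∝ prior × likelihood, so P(k | x) ∝ π_k f_k(x); normalise over all components.
Categorical probabilities:
  L_1 = P(e | comp) = 0.31
  L_2 = P(e | comp) = 0.27
Unnormalised posteriors:
  π_1·L_1 = 0.30 × 0.31 = 0.093
  π_2·L_2 = 0.70 × 0.27 = 0.189
Normaliser: 0.093 + 0.189 = 0.282
P(Cluster 2 | data) ≈ 0.670

0.670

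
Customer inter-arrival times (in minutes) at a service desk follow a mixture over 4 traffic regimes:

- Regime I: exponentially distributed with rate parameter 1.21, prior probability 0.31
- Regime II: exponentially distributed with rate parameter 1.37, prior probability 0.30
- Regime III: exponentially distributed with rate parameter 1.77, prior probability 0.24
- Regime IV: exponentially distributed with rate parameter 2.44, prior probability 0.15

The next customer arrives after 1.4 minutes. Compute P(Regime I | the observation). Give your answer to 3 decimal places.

0.390

P(component k | x) = P(Z=k)·f_k(x) / marginal(x), where marginal(x) = Σ_j P(Z=j)·f_j(x).
Evaluate each component's likelihood at the observed value:
  f_I = 1.21·e^(−1.21·1.4) = 1.21·e^(−1.6940) = 0.222377
  f_II = 1.37·e^(−1.37·1.4) = 1.37·e^(−1.9180) = 0.201254
  f_III = 1.77·e^(−1.77·1.4) = 1.77·e^(−2.4780) = 0.148522
  f_IV = 2.44·e^(−2.44·1.4) = 2.44·e^(−3.4160) = 0.0801383
Unnormalised posteriors:
  P(Z=I)·f_I = 0.31 × 0.222377 = 0.068937
  P(Z=II)·f_II = 0.30 × 0.201254 = 0.0603761
  P(Z=III)·f_III = 0.24 × 0.148522 = 0.0356453
  P(Z=IV)·f_IV = 0.15 × 0.0801383 = 0.0120207
Normaliser: 0.068937 + 0.0603761 + 0.0356453 + 0.0120207 = 0.176979
Responsibility of Regime I: 0.068937 / 0.176979 ≈ 0.390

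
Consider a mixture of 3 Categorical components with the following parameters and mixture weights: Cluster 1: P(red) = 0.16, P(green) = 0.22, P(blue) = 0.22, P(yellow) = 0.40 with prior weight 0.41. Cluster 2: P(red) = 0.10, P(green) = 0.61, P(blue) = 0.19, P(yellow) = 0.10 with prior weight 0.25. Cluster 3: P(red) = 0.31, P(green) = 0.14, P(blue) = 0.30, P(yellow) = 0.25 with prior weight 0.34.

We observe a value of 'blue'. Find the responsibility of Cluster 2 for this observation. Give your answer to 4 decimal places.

0.1982

P(component k | x) = P(Z=k)·f_k(x) / marginal(x), where marginal(x) = Σ_j P(Z=j)·f_j(x).
Categorical probabilities:
  p_1 = P(blue | comp) = 0.22
  p_2 = P(blue | comp) = 0.19
  p_3 = P(blue | comp) = 0.30
Weight by the priors:
  P(Z=1)·p_1 = 0.41 × 0.22 = 0.0902
  P(Z=2)·p_2 = 0.25 × 0.19 = 0.0475
  P(Z=3)·p_3 = 0.34 × 0.3 = 0.102
Denominator: 0.0902 + 0.0475 + 0.102 = 0.2397
P(Cluster 2 | x) = 0.0475 / 0.2397 ≈ 0.1982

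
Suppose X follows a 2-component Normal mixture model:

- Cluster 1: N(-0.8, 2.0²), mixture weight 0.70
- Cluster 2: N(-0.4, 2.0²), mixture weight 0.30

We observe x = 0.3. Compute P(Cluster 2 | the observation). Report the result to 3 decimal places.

0.319

By Bayes' theorem, P(k | x) = π_k f_k(x) / Σ_j π_j f_j(x).
Component likelihoods at x = 0.3:
  L_1 = 0.171472
  L_2 = 0.18762
Multiply by the mixture weights:
  π_1·L_1 = 0.70 × 0.171472 = 0.12003
  π_2·L_2 = 0.30 × 0.18762 = 0.0562861
Sum: 0.12003 + 0.0562861 = 0.176316
P(Cluster 2 | 0.3) = 0.0562861 / 0.176316 ≈ 0.319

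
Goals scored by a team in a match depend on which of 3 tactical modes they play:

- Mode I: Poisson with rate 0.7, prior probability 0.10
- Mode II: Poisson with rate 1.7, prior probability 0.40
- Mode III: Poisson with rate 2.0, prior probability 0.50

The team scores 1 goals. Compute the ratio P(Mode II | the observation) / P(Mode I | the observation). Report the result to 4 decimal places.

3.5737

Since P(k|x) ∝ w_k f_k(x), the posterior odds are w_i f_i(x) / (w_j f_j(x)).
Evaluate each component's likelihood at the observed value:
  L_I = e^(−0.7)·0.7^1/1! = 0.34761
  L_II = e^(−1.7)·1.7^1/1! = 0.310562
  L_III = e^(−2.0)·2.0^1/1! = 0.270671
Posterior odds = (w_II·L_II) / (w_I·L_I) = (0.40·0.310562) / (0.10·0.34761) = 0.124225 / 0.034761 ≈ 3.5737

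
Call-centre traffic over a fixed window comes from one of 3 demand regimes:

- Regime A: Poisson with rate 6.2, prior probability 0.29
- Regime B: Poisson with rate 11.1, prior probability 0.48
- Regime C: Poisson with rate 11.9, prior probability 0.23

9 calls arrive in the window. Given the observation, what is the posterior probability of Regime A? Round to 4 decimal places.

0.2343

P(component k | x) = π_k·f_k(x) / marginal(x), where marginal(x) = Σ_j π_j·f_j(x).
Evaluate each component's likelihood at the observed value:
  f_A = e^(−6.2)·6.2^9/9! = 0.0757071
  f_B = e^(−11.1)·11.1^9/9! = 0.106531
  f_C = e^(−11.9)·11.9^9/9! = 0.0895479
Multiply by the mixture weights:
  π_A·f_A = 0.29 × 0.0757071 = 0.021955
  π_B·f_B = 0.48 × 0.106531 = 0.0511348
  π_C·f_C = 0.23 × 0.0895479 = 0.020596
Sum: 0.021955 + 0.0511348 + 0.020596 = 0.0936858
So the posterior for Regime A is 0.021955 / 0.0936858 ≈ 0.2343.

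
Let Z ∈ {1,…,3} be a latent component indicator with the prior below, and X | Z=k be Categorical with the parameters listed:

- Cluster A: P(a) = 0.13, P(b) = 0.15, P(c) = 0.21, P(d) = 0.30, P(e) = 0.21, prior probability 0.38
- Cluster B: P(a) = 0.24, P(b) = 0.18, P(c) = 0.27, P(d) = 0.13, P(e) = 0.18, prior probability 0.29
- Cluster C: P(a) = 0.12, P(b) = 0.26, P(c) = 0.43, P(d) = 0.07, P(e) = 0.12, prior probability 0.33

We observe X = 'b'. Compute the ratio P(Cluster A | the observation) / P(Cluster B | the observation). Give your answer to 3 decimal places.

1.092

Only the two components matter; the odds are (π_i f_i(x)) / (π_j f_j(x)).
Categorical probabilities:
  L_A = 0.15
  L_B = 0.18
  L_C = 0.26
0.057 / 0.0522 ≈ 1.092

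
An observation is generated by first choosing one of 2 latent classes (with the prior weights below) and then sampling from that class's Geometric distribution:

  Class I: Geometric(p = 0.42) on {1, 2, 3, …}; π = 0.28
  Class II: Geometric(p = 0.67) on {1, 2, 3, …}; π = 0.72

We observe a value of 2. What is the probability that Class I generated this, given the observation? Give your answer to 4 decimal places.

The responsibility of component k is w_k f_k(x) divided by Σ_j w_j f_j(x).
Geometric probabilities:
  L_I = 0.42·(1−0.42)^1 = 0.42·0.58 = 0.2436
  L_II = 0.67·(1−0.67)^1 = 0.67·0.33 = 0.2211
Prior × likelihood for each component:
  w_I·L_I = 0.28 × 0.2436 = 0.068208
  w_II·L_II = 0.72 × 0.2211 = 0.159192
Normaliser: 0.068208 + 0.159192 = 0.2274
So the posterior for Class I is 0.068208 / 0.2274 ≈ 0.2999.

0.2999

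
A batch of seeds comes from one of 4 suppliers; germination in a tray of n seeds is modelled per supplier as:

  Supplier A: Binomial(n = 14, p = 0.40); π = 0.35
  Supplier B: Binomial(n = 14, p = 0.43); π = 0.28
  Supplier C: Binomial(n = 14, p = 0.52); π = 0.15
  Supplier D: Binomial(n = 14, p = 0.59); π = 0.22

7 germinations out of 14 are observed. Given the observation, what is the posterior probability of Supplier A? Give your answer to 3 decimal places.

Apply Bayes' rule: the posterior for each component is proportional to its prior times its likelihood at x.
Evaluate each component's likelihood at the observed value:
  f_A = C(14,7)·0.40^7·0.60^7 = 3432·0.0016384·0.0279936 = 0.157408
  f_B = C(14,7)·0.43^7·0.57^7 = 3432·0.00271819·0.019549 = 0.182369
  f_C = C(14,7)·0.52^7·0.48^7 = 3432·0.0102807·0.00587068 = 0.207138
  f_D = C(14,7)·0.59^7·0.41^7 = 3432·0.0248865·0.00194754 = 0.166341
Weight by the priors:
  P(Z=A)·f_A = 0.35 × 0.157408 = 0.0550927
  P(Z=B)·f_B = 0.28 × 0.182369 = 0.0510633
  P(Z=C)·f_C = 0.15 × 0.207138 = 0.0310707
  P(Z=D)·f_D = 0.22 × 0.166341 = 0.0365949
Evidence: 0.0550927 + 0.0510633 + 0.0310707 + 0.0365949 = 0.173822
So the posterior for Supplier A is 0.0550927 / 0.173822 ≈ 0.317.

0.317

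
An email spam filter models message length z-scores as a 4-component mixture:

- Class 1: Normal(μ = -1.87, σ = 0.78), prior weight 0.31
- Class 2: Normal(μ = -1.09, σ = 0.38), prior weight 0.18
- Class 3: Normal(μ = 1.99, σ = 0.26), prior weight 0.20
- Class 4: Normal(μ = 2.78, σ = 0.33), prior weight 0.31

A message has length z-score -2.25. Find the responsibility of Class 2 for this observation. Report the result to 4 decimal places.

0.0126

The responsibility of component k is P(Z=k) f_k(x) divided by Σ_j P(Z=j) f_j(x).
Normal densities:
  f_1 = (1/(0.78·√(2π)))·exp(−(-2.25−-1.87)²/(2·0.78²)) = 0.511464·exp(-0.11867) = 0.454231
  f_2 = (1/(0.38·√(2π)))·exp(−(-2.25−-1.09)²/(2·0.38²)) = 1.049848·exp(-4.65928) = 0.00994551
  f_3 = (1/(0.26·√(2π)))·exp(−(-2.25−1.99)²/(2·0.26²)) = 1.534393·exp(-132.97041) = 2.73917e-58
  f_4 = (1/(0.33·√(2π)))·exp(−(-2.25−2.78)²/(2·0.33²)) = 1.208916·exp(-116.16575) = 4.28798e-51
Multiply by the mixture weights:
  P(Z=1)·f_1 = 0.31 × 0.454231 = 0.140812
  P(Z=2)·f_2 = 0.18 × 0.00994551 = 0.00179019
  P(Z=3)·f_3 = 0.20 × 2.73917e-58 = 5.47835e-59
  P(Z=4)·f_4 = 0.31 × 4.28798e-51 = 1.32927e-51
Evidence: 0.140812 + 0.00179019 + 5.47835e-59 + 1.32927e-51 = 0.142602
Responsibility of Class 2: 0.00179019 / 0.142602 ≈ 0.0126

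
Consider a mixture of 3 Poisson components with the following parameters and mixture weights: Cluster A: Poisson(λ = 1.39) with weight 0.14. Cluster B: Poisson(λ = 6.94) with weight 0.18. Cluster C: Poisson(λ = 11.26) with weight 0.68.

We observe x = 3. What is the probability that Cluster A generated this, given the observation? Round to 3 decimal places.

0.570

The responsibility of component k is w_k f_k(x) divided by Σ_j w_j f_j(x).
Component likelihoods at x = 3:
  L_A = 0.111487
  L_B = 0.0539416
  L_C = 0.00306414
Multiply by the mixture weights:
  w_A·L_A = 0.14 × 0.111487 = 0.0156082
  w_B·L_B = 0.18 × 0.0539416 = 0.00970948
  w_C·L_C = 0.68 × 0.00306414 = 0.00208361
Normaliser: 0.0156082 + 0.00970948 + 0.00208361 = 0.0274013
P(Cluster A | x) ≈ 0.570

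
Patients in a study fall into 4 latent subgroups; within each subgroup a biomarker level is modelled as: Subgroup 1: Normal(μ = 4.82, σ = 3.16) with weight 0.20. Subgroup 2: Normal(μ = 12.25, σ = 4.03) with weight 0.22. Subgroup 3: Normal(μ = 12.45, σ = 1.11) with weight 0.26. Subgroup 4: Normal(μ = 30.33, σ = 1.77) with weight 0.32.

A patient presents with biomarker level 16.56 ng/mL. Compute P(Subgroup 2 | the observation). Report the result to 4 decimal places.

Apply Bayes' rule: the posterior for each component is proportional to its prior times its likelihood at x.
Evaluate each component's likelihood at the observed value:
  p_1 = (1/(3.16·√(2π)))·exp(−(16.56−4.82)²/(2·3.16²)) = 0.126248·exp(-6.90132) = 0.000127063
  p_2 = (1/(4.03·√(2π)))·exp(−(16.56−12.25)²/(2·4.03²)) = 0.098993·exp(-0.57189) = 0.0558773
  p_3 = (1/(1.11·√(2π)))·exp(−(16.56−12.45)²/(2·1.11²)) = 0.359407·exp(-6.85500) = 0.000378876
  p_4 = (1/(1.77·√(2π)))·exp(−(16.56−30.33)²/(2·1.77²)) = 0.225391·exp(-30.26156) = 1.6237e-14
Prior × likelihood for each component:
  w_1·p_1 = 0.20 × 0.000127063 = 2.54126e-05
  w_2·p_2 = 0.22 × 0.0558773 = 0.012293
  w_3·p_3 = 0.26 × 0.000378876 = 9.85077e-05
  w_4·p_4 = 0.32 × 1.6237e-14 = 5.19586e-15
Normaliser: 2.54126e-05 + 0.012293 + 9.85077e-05 + 5.19586e-15 = 0.0124169
So the posterior for Subgroup 2 is 0.012293 / 0.0124169 ≈ 0.9900.

0.9900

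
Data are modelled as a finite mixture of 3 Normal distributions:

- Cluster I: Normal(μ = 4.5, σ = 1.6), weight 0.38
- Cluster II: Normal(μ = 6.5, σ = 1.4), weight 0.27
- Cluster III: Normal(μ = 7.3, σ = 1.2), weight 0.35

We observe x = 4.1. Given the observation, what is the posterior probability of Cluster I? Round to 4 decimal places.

P(component k | x) = w_k·f_k(x) / marginal(x), where marginal(x) = Σ_j w_j·f_j(x).
Normal densities:
  f_I = 0.241668
  f_II = 0.0655594
  f_III = 0.00949666
Unnormalised posteriors:
  w_I·f_I = 0.38 × 0.241668 = 0.0918337
  w_II·f_II = 0.27 × 0.0655594 = 0.017701
  w_III·f_III = 0.35 × 0.00949666 = 0.00332383
Denominator: 0.0918337 + 0.017701 + 0.00332383 = 0.112859
P(Cluster I | data) = 0.0918337 / 0.112859 ≈ 0.8137

0.8137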